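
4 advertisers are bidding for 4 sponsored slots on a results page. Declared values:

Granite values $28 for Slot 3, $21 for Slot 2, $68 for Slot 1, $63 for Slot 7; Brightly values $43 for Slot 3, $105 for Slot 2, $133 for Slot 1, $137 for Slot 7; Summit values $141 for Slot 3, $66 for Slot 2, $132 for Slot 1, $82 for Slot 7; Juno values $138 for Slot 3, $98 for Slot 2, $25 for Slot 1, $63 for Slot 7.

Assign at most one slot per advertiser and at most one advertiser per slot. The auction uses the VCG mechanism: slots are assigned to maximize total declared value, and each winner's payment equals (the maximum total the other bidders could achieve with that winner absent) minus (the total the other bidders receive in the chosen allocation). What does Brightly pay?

Efficient allocation: Granite→Slot 1 ($68), Brightly→Slot 7 ($137), Summit→Slot 3 ($141), Juno→Slot 2 ($98); total welfare W = $444.
Brightly receives Slot 7 at value $137, so the others get W − 137 = $307.
Without Brightly: best allocation of the remaining 3 bidders over all 4 slots is Granite→Slot 7 ($63), Summit→Slot 1 ($132), Juno→Slot 3 ($138), total $333.
VCG payment = (others' best without Brightly) − (others' welfare with Brightly) = 333 − 307 = $26.

Brightly pays $26.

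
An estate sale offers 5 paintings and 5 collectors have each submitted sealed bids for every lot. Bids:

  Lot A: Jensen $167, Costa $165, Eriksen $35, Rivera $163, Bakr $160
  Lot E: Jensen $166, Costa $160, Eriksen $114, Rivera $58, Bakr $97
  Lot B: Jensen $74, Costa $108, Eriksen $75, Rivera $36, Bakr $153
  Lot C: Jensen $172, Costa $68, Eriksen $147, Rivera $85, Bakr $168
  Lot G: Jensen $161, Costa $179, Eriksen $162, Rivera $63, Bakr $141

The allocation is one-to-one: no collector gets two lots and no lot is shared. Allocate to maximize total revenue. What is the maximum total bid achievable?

Max total: $810

Optimal: Jensen→Lot C ($172), Costa→Lot E ($160), Eriksen→Lot G ($162), Rivera→Lot A ($163), Bakr→Lot B ($153) — total 172+160+162+163+153 = $810.
Max-entry greedy (repeatedly take the single best remaining cell) gives $781, worse by 29.
Next-best assignment: Jensen→Lot E, Costa→Lot G, Eriksen→Lot C, Rivera→Lot A, Bakr→Lot B = $808.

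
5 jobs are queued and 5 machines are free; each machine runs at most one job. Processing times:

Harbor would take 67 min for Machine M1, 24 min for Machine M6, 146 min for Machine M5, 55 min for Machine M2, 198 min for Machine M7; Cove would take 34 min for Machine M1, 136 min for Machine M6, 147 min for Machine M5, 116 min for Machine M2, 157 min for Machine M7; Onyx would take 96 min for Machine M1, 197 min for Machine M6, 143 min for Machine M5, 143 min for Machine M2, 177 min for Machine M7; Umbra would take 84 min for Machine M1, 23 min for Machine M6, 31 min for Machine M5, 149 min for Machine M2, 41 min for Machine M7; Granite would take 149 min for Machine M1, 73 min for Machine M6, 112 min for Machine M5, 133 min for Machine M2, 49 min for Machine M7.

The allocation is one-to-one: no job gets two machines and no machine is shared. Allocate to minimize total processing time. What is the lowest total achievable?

Min total: 281 min

Optimal: Harbor→Machine M6 (24 min), Cove→Machine M1 (34 min), Onyx→Machine M2 (143 min), Umbra→Machine M5 (31 min), Granite→Machine M7 (49 min) — total 24+34+143+31+49 = 281 min.
Min-entry greedy (repeatedly take the single cheapest remaining cell) gives 304 min, worse by 23.
Next-best assignment: Harbor→Machine M2, Cove→Machine M1, Onyx→Machine M5, Umbra→Machine M6, Granite→Machine M7 = 304 min.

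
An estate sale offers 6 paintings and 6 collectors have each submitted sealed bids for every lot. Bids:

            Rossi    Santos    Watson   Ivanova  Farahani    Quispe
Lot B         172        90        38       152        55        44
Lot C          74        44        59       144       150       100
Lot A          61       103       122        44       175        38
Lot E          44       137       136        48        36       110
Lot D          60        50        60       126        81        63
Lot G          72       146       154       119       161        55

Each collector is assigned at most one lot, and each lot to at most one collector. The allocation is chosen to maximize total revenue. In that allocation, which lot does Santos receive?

Optimal: Rossi→Lot B ($172), Santos→Lot E ($137), Watson→Lot G ($154), Ivanova→Lot D ($126), Farahani→Lot A ($175), Quispe→Lot C ($100) — total 172+137+154+126+175+100 = $864.
Max-entry greedy (repeatedly take the single best remaining cell) gives $845, worse by 19.
Next-best assignment: Rossi→Lot B, Santos→Lot G, Watson→Lot E, Ivanova→Lot D, Farahani→Lot A, Quispe→Lot C = $855.
Swapping Rossi↔Watson (Rossi→Lot G $72, Watson→Lot B $38) loses 216.
No other one-to-one assignment exceeds $864.
Santos's own top lot is Lot G ($146), but forcing Santos→Lot G and reassigning the rest optimally gives only $855 — worse by 9.

Santos receives Lot E.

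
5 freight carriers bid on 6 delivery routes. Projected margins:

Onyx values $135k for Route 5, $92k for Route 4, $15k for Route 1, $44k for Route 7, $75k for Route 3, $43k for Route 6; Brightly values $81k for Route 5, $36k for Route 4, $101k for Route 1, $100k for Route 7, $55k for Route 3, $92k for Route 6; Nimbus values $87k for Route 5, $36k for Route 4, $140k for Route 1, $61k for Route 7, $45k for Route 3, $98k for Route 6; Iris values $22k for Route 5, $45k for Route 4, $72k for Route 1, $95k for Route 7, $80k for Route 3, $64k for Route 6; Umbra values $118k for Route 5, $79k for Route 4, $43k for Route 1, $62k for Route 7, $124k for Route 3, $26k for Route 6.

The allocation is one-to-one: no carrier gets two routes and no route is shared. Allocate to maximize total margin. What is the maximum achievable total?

Max total: $586k

This is a one-to-one assignment (maximum-weight bipartite matching).
Optimal: Onyx→Route 5 ($135k), Brightly→Route 6 ($92k), Nimbus→Route 1 ($140k), Iris→Route 7 ($95k), Umbra→Route 3 ($124k) — total 135+92+140+95+124 = $586k.
Max-entry greedy (repeatedly take the single best remaining cell) gives $563k, worse by 23.
Next-best assignment: Onyx→Route 5, Brightly→Route 7, Nimbus→Route 1, Iris→Route 6, Umbra→Route 3 = $563k.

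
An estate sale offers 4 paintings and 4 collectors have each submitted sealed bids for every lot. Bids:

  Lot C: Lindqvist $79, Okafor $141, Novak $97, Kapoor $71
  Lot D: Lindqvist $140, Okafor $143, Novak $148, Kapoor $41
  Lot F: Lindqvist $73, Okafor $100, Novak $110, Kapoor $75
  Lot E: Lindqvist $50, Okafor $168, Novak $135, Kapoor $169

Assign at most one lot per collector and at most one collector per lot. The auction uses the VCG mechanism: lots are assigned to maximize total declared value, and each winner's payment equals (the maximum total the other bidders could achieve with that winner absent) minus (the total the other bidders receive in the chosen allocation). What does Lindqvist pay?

Efficient allocation: Lindqvist→Lot D ($140), Okafor→Lot C ($141), Novak→Lot F ($110), Kapoor→Lot E ($169); total welfare W = $560.
Lindqvist receives Lot D at value $140, so the others get W − 140 = $420.
Without Lindqvist: best allocation of the remaining 3 bidders over all 4 lots is Okafor→Lot C ($141), Novak→Lot D ($148), Kapoor→Lot E ($169), total $458.
VCG payment = (others' best without Lindqvist) − (others' welfare with Lindqvist) = 458 − 420 = $38.

Lindqvist pays $38.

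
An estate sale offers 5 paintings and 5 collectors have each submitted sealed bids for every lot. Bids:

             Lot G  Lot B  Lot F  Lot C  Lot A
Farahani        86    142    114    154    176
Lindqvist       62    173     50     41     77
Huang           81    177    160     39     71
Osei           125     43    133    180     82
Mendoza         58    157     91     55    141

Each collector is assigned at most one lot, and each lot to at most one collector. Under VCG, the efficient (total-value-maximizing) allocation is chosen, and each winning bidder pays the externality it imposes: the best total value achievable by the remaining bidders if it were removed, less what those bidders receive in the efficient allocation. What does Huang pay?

Efficient allocation: Farahani→Lot C ($154), Lindqvist→Lot B ($173), Huang→Lot F ($160), Osei→Lot G ($125), Mendoza→Lot A ($141); total welfare W = $753.
Huang receives Lot F at value $160, so the others get W − 160 = $593.
Without Huang: best allocation of the remaining 4 bidders over all 5 lots is Farahani→Lot A ($176), Lindqvist→Lot B ($173), Osei→Lot C ($180), Mendoza→Lot F ($91), total $620.
VCG payment = (others' best without Huang) − (others' welfare with Huang) = 620 − 593 = $27.

Huang pays $27.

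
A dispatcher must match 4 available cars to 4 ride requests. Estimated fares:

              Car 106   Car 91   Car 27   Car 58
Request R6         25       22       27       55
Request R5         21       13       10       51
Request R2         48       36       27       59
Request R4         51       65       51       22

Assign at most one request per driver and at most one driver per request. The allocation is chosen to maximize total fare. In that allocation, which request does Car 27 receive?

Car 27 receives Request R6.

This is a one-to-one assignment (maximum-weight bipartite matching).
Optimal: Car 106→Request R2 ($48), Car 91→Request R4 ($65), Car 27→Request R6 ($27), Car 58→Request R5 ($51) — total 48+65+27+51 = $191.
Column-greedy (each request in turn goes to its best remaining driver) gives $163, worse by 28.
Car 27's own top request is Request R4 ($51), but forcing Car 27→Request R4 and reassigning the rest optimally gives only $172 — worse by 19.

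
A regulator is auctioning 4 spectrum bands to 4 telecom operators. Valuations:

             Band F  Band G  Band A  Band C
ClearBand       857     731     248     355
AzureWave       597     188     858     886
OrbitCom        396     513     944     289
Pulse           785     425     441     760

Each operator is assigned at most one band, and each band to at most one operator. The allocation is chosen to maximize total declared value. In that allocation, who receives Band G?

Optimal: ClearBand→Band G ($731M), AzureWave→Band C ($886M), OrbitCom→Band A ($944M), Pulse→Band F ($785M) — total 731+886+944+785 = $3346M.
Max-entry greedy (repeatedly take the single best remaining cell) gives $3112M, worse by 234.
Every other assignment is strictly worse.
ClearBand's own top band is Band F ($857M), but forcing ClearBand→Band F and reassigning the rest optimally gives only $3112M — worse by 234.

ClearBand receives Band G.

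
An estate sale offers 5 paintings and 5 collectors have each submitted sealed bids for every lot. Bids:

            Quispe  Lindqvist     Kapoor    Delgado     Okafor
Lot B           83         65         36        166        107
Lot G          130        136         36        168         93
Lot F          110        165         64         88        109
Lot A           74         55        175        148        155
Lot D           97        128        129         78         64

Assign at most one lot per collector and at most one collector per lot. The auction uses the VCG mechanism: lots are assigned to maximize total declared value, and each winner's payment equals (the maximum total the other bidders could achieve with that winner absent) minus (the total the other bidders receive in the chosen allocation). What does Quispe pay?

Quispe pays $2.

Efficient allocation: Quispe→Lot G ($130), Lindqvist→Lot F ($165), Kapoor→Lot D ($129), Delgado→Lot B ($166), Okafor→Lot A ($155); total welfare W = $745.
Quispe receives Lot G at value $130, so the others get W − 130 = $615.
Without Quispe: best allocation of the remaining 4 bidders over all 5 lots is Lindqvist→Lot F ($165), Kapoor→Lot D ($129), Delgado→Lot G ($168), Okafor→Lot A ($155), total $617.
VCG payment = (others' best without Quispe) − (others' welfare with Quispe) = 617 − 615 = $2.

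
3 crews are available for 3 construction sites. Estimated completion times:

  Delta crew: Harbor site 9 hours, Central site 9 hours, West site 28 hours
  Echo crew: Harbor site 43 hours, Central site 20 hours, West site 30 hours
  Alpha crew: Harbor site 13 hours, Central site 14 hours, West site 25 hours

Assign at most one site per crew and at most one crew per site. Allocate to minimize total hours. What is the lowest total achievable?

Minimum total: 52 hours

Optimal: Delta crew→Central site (9 hours), Echo crew→West site (30 hours), Alpha crew→Harbor site (13 hours) — total 9+30+13 = 52 hours.
Row-greedy (each crew in turn takes its cheapest remaining site) gives 54 hours, worse by 2.
Every other assignment is strictly worse.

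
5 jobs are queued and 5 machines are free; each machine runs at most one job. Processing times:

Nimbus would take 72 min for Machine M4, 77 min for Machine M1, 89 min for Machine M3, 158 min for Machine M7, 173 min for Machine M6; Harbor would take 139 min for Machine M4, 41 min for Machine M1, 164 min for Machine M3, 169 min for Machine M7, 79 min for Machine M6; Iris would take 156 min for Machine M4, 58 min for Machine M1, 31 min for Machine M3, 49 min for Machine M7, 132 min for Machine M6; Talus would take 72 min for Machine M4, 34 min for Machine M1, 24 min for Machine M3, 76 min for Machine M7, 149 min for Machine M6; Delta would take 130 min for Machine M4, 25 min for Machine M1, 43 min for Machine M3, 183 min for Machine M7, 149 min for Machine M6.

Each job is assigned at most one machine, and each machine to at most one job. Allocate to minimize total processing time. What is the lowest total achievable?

This is the linear assignment problem.
Optimal: Nimbus→Machine M4 (72 min), Harbor→Machine M6 (79 min), Iris→Machine M7 (49 min), Talus→Machine M3 (24 min), Delta→Machine M1 (25 min) — total 72+79+49+24+25 = 249 min.
Row-greedy (each job in turn takes its cheapest remaining machine) gives 369 min, worse by 120.
Swapping Delta↔Iris (Delta→Machine M7 183 min, Iris→Machine M1 58 min) adds 167.

Minimum total: 249 min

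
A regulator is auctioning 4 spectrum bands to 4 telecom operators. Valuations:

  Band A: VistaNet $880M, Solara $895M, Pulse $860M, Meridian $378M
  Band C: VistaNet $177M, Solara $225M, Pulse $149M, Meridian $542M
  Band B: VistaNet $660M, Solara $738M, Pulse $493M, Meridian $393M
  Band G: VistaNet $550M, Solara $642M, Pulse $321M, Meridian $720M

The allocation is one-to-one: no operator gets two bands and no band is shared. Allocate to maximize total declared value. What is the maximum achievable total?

Max total: $2704M

Optimal: VistaNet→Band B ($660M), Solara→Band G ($642M), Pulse→Band A ($860M), Meridian→Band C ($542M) — total 660+642+860+542 = $2704M.
Column-greedy (each band in turn goes to its best remaining operator) gives $2418M, worse by 286.
Next-best assignment: VistaNet→Band G, Solara→Band B, Pulse→Band A, Meridian→Band C = $2690M.
Swapping VistaNet↔Solara (VistaNet→Band G $550M, Solara→Band B $738M) loses 14.
No other one-to-one assignment exceeds $2704M.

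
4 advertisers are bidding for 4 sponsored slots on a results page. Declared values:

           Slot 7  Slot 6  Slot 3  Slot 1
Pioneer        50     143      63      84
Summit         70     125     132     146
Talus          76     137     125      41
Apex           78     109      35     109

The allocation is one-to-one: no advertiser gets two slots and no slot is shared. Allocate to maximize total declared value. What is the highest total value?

Maximum total: $492

Optimal: Pioneer→Slot 6 ($143), Summit→Slot 1 ($146), Talus→Slot 3 ($125), Apex→Slot 7 ($78) — total 143+146+125+78 = $492.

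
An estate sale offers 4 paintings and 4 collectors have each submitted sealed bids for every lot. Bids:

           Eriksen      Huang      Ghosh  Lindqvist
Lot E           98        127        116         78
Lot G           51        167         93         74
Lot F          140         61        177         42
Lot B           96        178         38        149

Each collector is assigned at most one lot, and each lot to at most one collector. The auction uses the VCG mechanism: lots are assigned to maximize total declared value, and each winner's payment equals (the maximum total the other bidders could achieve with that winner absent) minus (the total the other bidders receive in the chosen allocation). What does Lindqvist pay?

Efficient allocation: Eriksen→Lot E ($98), Huang→Lot G ($167), Ghosh→Lot F ($177), Lindqvist→Lot B ($149); total welfare W = $591.
Lindqvist receives Lot B at value $149, so the others get W − 149 = $442.
Without Lindqvist: best allocation of the remaining 3 bidders over all 4 lots is Eriksen→Lot E ($98), Huang→Lot B ($178), Ghosh→Lot F ($177), total $453.
VCG payment = (others' best without Lindqvist) − (others' welfare with Lindqvist) = 453 − 442 = $11.

Lindqvist pays $11.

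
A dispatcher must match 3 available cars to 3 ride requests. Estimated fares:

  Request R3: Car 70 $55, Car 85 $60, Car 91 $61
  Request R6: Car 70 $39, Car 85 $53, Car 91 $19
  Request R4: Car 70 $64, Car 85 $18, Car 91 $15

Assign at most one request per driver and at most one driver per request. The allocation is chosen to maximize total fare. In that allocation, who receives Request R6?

Car 85 receives Request R6.

This is the linear assignment problem.
Optimal: Car 70→Request R4 ($64), Car 85→Request R6 ($53), Car 91→Request R3 ($61) — total 64+53+61 = $178.
Next-best assignment: Car 70→Request R4, Car 85→Request R3, Car 91→Request R6 = $143.
Checked against all permutations: $178 is optimal.
Car 85's own top request is Request R3 ($60), but forcing Car 85→Request R3 and reassigning the rest optimally gives only $143 — worse by 35.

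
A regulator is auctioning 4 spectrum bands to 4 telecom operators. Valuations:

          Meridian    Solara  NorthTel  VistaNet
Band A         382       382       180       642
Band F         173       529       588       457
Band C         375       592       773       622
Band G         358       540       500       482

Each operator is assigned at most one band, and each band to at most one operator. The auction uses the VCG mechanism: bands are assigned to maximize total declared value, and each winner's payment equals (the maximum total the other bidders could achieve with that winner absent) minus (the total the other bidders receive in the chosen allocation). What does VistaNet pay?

VistaNet pays $35M.

Efficient allocation: Meridian→Band G ($358M), Solara→Band F ($529M), NorthTel→Band C ($773M), VistaNet→Band A ($642M); total welfare W = $2302M.
VistaNet receives Band A at value $642M, so the others get W − 642 = $1660M.
Without VistaNet: best allocation of the remaining 3 bidders over all 4 bands is Meridian→Band A ($382M), Solara→Band G ($540M), NorthTel→Band C ($773M), total $1695M.
VCG payment = (others' best without VistaNet) − (others' welfare with VistaNet) = 1695 − 1660 = $35M.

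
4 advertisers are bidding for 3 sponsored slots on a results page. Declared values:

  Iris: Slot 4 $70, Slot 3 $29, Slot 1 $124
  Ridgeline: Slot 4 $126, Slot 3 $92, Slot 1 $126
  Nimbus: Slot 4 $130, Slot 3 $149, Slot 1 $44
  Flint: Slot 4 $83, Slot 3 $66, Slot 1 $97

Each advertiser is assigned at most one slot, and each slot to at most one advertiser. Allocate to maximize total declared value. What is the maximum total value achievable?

Optimal: Ridgeline→Slot 4 ($126), Nimbus→Slot 3 ($149), Iris→Slot 1 ($124) — total 126+149+124 = $399.
Column-greedy (each slot in turn goes to its best remaining advertiser) gives $346, worse by 53.
Every other assignment is strictly worse.

Maximum total: $399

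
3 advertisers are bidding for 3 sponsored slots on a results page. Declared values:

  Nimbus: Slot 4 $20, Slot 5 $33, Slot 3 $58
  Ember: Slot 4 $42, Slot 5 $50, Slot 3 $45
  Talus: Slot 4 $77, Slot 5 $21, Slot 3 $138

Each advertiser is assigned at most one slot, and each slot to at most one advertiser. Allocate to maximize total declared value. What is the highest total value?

Maximum total: $213

This is the linear assignment problem.
Optimal: Nimbus→Slot 5 ($33), Ember→Slot 4 ($42), Talus→Slot 3 ($138) — total 33+42+138 = $213.
Max-entry greedy (repeatedly take the single best remaining cell) gives $208, worse by 5.
Next-best assignment: Nimbus→Slot 4, Ember→Slot 5, Talus→Slot 3 = $208.
No other one-to-one assignment exceeds $213.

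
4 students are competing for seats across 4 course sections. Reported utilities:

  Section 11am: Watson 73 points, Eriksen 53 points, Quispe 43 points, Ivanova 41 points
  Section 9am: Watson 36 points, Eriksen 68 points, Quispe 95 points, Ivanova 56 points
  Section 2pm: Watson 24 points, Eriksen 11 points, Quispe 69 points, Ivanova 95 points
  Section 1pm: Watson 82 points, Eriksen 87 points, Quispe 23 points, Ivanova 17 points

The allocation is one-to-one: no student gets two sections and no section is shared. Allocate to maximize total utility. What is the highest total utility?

Max total: 350 points

This is a one-to-one assignment (maximum-weight bipartite matching).
Optimal: Watson→Section 11am (73 points), Eriksen→Section 1pm (87 points), Quispe→Section 9am (95 points), Ivanova→Section 2pm (95 points) — total 73+87+95+95 = 350 points.
Row-greedy (each student in turn takes its best remaining section) gives 260 points, worse by 90.
Swapping Quispe↔Ivanova (Quispe→Section 2pm 69 points, Ivanova→Section 9am 56 points) loses 65.
No other one-to-one assignment exceeds 350 points.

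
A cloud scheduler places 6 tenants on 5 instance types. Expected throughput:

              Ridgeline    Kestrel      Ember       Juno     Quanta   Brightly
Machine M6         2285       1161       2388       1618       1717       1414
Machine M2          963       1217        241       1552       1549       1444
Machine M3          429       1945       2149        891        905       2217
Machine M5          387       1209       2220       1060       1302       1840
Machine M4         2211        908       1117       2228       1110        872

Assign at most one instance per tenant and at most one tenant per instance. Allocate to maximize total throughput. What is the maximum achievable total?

This is a one-to-one assignment (maximum-weight bipartite matching).
Optimal: Ridgeline→Machine M6 (2285 ops/s), Quanta→Machine M2 (1549 ops/s), Brightly→Machine M3 (2217 ops/s), Ember→Machine M5 (2220 ops/s), Juno→Machine M4 (2228 ops/s) — total 2285+1549+2217+2220+2228 = 10499 ops/s.
Max-entry greedy (repeatedly take the single best remaining cell) gives 9591 ops/s, worse by 908.
Checked against all permutations: 10499 ops/s is optimal.

Maximum total: 10499 ops/s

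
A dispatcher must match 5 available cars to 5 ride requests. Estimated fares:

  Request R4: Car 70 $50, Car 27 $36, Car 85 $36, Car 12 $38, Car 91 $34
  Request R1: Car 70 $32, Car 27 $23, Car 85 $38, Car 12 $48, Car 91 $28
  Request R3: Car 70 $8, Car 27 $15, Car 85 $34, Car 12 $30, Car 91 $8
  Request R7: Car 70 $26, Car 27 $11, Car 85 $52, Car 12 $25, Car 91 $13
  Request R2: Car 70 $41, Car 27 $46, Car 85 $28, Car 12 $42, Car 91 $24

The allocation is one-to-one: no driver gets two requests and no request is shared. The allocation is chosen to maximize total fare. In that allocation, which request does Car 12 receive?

Optimal: Car 70→Request R4 ($50), Car 27→Request R2 ($46), Car 85→Request R7 ($52), Car 12→Request R3 ($30), Car 91→Request R1 ($28) — total 50+46+52+30+28 = $206.
Row-greedy (each driver in turn takes its best remaining request) gives $204, worse by 2.
Next-best assignment: Car 70→Request R4, Car 27→Request R2, Car 85→Request R7, Car 12→Request R1, Car 91→Request R3 = $204.
Every other assignment is strictly worse.
Car 12's own top request is Request R1 ($48), but forcing Car 12→Request R1 and reassigning the rest optimally gives only $204 — worse by 2.

Car 12 receives Request R3.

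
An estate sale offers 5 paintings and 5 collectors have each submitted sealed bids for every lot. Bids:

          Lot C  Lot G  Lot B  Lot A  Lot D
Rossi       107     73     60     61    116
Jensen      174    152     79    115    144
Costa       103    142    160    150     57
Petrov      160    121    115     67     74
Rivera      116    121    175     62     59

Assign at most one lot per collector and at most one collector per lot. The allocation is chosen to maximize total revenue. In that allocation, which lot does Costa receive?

Costa receives Lot A.

Optimal: Rossi→Lot D ($116), Jensen→Lot G ($152), Costa→Lot A ($150), Petrov→Lot C ($160), Rivera→Lot B ($175) — total 116+152+150+160+175 = $753.
Column-greedy (each lot in turn goes to its best remaining collector) gives $674, worse by 79.
Costa's own top lot is Lot B ($160), but forcing Costa→Lot B and reassigning the rest optimally gives only $672 — worse by 81.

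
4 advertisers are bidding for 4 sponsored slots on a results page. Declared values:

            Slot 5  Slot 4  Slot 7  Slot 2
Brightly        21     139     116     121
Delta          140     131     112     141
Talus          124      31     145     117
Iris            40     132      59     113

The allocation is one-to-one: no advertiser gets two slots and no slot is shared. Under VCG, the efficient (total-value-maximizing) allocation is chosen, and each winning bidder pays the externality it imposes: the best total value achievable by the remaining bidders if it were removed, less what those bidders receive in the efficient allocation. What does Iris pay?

Iris pays $19.

Efficient allocation: Brightly→Slot 2 ($121), Delta→Slot 5 ($140), Talus→Slot 7 ($145), Iris→Slot 4 ($132); total welfare W = $538.
Iris receives Slot 4 at value $132, so the others get W − 132 = $406.
Without Iris: best allocation of the remaining 3 bidders over all 4 slots is Brightly→Slot 4 ($139), Delta→Slot 2 ($141), Talus→Slot 7 ($145), total $425.
VCG payment = (others' best without Iris) − (others' welfare with Iris) = 425 − 406 = $19.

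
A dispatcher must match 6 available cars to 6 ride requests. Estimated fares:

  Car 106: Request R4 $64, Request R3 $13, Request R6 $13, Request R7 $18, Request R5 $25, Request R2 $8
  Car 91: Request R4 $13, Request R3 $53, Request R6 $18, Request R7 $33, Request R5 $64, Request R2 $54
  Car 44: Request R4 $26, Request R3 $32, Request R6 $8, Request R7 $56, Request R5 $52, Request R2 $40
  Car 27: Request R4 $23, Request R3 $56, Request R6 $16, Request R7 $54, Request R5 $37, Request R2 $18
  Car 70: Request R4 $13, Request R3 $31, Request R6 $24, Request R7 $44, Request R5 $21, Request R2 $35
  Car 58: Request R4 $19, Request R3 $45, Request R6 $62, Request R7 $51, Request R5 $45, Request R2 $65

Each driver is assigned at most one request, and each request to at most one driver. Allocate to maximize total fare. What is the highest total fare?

Maximum total: $337

This is a one-to-one assignment (maximum-weight bipartite matching).
Optimal: Car 106→Request R4 ($64), Car 91→Request R5 ($64), Car 44→Request R7 ($56), Car 27→Request R3 ($56), Car 70→Request R2 ($35), Car 58→Request R6 ($62) — total 64+64+56+56+35+62 = $337.
Next-best assignment: Car 106→Request R4, Car 91→Request R2, Car 44→Request R5, Car 27→Request R3, Car 70→Request R7, Car 58→Request R6 = $332.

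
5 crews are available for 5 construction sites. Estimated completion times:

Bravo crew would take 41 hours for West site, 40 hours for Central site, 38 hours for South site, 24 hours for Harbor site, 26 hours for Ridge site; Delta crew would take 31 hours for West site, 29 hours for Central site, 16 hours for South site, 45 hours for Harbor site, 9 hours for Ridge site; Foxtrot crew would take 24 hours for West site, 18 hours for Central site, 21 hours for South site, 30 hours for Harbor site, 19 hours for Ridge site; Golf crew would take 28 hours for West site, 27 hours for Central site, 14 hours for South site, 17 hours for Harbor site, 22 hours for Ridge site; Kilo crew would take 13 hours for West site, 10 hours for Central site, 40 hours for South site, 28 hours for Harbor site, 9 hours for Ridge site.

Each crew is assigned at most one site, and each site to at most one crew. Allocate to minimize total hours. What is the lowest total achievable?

Optimal: Bravo crew→Harbor site (24 hours), Delta crew→Ridge site (9 hours), Foxtrot crew→Central site (18 hours), Golf crew→South site (14 hours), Kilo crew→West site (13 hours) — total 24+9+18+14+13 = 78 hours.
Min-entry greedy (repeatedly take the single cheapest remaining cell) gives 81 hours, worse by 3.
Next-best assignment: Bravo crew→Harbor site, Delta crew→Ridge site, Foxtrot crew→West site, Golf crew→South site, Kilo crew→Central site = 81 hours.

Minimum total: 78 hours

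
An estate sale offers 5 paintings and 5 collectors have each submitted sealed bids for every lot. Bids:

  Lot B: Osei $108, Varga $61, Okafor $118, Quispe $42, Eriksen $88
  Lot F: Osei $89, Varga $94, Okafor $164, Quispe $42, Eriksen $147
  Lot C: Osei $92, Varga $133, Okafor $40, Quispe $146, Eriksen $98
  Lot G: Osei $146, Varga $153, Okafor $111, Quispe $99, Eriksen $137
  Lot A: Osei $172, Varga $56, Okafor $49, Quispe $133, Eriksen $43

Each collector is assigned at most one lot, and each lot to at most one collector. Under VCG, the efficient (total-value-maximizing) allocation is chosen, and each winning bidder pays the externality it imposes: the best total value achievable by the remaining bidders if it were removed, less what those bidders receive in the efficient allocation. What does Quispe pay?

Efficient allocation: Osei→Lot A ($172), Varga→Lot G ($153), Okafor→Lot B ($118), Quispe→Lot C ($146), Eriksen→Lot F ($147); total welfare W = $736.
Quispe receives Lot C at value $146, so the others get W − 146 = $590.
Without Quispe: best allocation of the remaining 4 bidders over all 5 lots is Osei→Lot A ($172), Varga→Lot C ($133), Okafor→Lot F ($164), Eriksen→Lot G ($137), total $606.
VCG payment = (others' best without Quispe) − (others' welfare with Quispe) = 606 − 590 = $16.

Quispe pays $16.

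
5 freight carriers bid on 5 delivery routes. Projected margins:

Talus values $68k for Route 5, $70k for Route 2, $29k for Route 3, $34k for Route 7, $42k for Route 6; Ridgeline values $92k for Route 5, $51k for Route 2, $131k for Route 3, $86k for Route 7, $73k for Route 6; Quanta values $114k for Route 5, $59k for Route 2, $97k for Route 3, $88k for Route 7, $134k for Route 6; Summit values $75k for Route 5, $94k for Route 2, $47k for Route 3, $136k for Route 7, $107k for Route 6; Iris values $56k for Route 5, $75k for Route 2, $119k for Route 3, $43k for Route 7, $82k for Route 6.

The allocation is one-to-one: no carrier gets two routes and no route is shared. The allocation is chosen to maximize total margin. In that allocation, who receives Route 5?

Optimal: Talus→Route 2 ($70k), Ridgeline→Route 5 ($92k), Quanta→Route 6 ($134k), Summit→Route 7 ($136k), Iris→Route 3 ($119k) — total 70+92+134+136+119 = $551k.
Max-entry greedy (repeatedly take the single best remaining cell) gives $544k, worse by 7.
Swapping Quanta↔Talus (Quanta→Route 2 $59k, Talus→Route 6 $42k) loses 103.
Ridgeline's own top route is Route 3 ($131k), but forcing Ridgeline→Route 3 and reassigning the rest optimally gives only $544k — worse by 7.

Ridgeline receives Route 5.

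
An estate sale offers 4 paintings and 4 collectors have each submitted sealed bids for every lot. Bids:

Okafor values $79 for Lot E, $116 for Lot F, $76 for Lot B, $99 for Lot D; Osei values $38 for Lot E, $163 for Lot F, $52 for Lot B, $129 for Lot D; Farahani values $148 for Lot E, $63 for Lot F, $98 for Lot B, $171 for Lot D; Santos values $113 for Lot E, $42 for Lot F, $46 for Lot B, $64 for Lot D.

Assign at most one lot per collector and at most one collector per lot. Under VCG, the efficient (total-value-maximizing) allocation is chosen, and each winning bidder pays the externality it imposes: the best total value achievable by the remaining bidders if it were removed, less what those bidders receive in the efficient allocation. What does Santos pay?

Santos pays $3.

Efficient allocation: Okafor→Lot B ($76), Osei→Lot F ($163), Farahani→Lot D ($171), Santos→Lot E ($113); total welfare W = $523.
Santos receives Lot E at value $113, so the others get W − 113 = $410.
Without Santos: best allocation of the remaining 3 bidders over all 4 lots is Okafor→Lot E ($79), Osei→Lot F ($163), Farahani→Lot D ($171), total $413.
VCG payment = (others' best without Santos) − (others' welfare with Santos) = 413 − 410 = $3.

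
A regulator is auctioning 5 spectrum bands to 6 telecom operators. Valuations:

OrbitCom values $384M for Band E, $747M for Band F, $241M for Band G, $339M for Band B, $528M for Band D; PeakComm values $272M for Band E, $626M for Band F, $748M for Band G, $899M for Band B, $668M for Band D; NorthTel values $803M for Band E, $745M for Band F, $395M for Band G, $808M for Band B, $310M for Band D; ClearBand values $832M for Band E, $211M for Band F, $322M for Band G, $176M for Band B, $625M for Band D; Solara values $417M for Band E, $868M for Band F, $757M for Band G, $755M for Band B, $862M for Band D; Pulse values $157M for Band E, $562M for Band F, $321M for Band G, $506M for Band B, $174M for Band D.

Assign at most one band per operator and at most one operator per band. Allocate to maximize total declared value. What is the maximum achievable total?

Max total: $3997M

Optimal: ClearBand→Band E ($832M), OrbitCom→Band F ($747M), PeakComm→Band G ($748M), NorthTel→Band B ($808M), Solara→Band D ($862M) — total 832+747+748+808+862 = $3997M.
Row-greedy (each operator in turn takes its best remaining band) gives $3831M, worse by 166.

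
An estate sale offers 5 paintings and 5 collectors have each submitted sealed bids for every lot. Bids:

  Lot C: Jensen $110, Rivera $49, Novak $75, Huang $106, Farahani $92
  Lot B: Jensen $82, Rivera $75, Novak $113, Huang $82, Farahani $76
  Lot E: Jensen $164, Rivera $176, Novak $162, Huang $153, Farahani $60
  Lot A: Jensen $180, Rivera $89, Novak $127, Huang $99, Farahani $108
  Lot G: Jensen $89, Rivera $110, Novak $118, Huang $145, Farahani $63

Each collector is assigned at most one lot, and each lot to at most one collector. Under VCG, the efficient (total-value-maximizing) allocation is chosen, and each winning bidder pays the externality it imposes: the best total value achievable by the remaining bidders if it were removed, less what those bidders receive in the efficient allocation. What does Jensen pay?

Jensen pays $16.

Efficient allocation: Jensen→Lot A ($180), Rivera→Lot E ($176), Novak→Lot B ($113), Huang→Lot G ($145), Farahani→Lot C ($92); total welfare W = $706.
Jensen receives Lot A at value $180, so the others get W − 180 = $526.
Without Jensen: best allocation of the remaining 4 bidders over all 5 lots is Rivera→Lot E ($176), Novak→Lot B ($113), Huang→Lot G ($145), Farahani→Lot A ($108), total $542.
VCG payment = (others' best without Jensen) − (others' welfare with Jensen) = 542 − 526 = $16.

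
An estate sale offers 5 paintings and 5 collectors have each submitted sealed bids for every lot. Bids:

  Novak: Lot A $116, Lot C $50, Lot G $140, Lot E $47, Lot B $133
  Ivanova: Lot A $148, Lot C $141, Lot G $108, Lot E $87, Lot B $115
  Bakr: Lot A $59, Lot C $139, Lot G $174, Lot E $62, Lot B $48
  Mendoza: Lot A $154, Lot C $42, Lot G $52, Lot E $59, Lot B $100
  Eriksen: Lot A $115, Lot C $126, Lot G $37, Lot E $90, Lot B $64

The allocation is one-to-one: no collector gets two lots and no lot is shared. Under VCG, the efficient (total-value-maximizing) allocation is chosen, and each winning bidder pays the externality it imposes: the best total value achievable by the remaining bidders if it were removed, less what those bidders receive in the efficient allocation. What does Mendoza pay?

Efficient allocation: Novak→Lot B ($133), Ivanova→Lot C ($141), Bakr→Lot G ($174), Mendoza→Lot A ($154), Eriksen→Lot E ($90); total welfare W = $692.
Mendoza receives Lot A at value $154, so the others get W − 154 = $538.
Without Mendoza: best allocation of the remaining 4 bidders over all 5 lots is Novak→Lot B ($133), Ivanova→Lot A ($148), Bakr→Lot G ($174), Eriksen→Lot C ($126), total $581.
VCG payment = (others' best without Mendoza) − (others' welfare with Mendoza) = 581 − 538 = $43.

Mendoza pays $43.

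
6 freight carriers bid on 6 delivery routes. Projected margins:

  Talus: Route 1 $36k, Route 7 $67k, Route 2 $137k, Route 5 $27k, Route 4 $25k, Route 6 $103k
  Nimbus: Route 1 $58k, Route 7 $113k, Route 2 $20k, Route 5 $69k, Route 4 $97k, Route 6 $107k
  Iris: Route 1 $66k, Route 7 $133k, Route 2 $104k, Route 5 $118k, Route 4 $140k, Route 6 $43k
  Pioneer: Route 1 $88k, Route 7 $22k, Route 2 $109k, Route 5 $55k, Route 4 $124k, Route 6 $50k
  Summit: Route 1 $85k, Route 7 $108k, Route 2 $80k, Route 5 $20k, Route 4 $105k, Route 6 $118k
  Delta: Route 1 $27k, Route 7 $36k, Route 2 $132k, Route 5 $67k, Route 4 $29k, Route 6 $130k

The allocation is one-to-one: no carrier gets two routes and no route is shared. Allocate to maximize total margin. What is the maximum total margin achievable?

Max total: $707k

This is the linear assignment problem.
Optimal: Talus→Route 2 ($137k), Nimbus→Route 7 ($113k), Iris→Route 5 ($118k), Pioneer→Route 4 ($124k), Summit→Route 1 ($85k), Delta→Route 6 ($130k) — total 137+113+118+124+85+130 = $707k.
Max-entry greedy (repeatedly take the single best remaining cell) gives $628k, worse by 79.
Every other assignment is strictly worse.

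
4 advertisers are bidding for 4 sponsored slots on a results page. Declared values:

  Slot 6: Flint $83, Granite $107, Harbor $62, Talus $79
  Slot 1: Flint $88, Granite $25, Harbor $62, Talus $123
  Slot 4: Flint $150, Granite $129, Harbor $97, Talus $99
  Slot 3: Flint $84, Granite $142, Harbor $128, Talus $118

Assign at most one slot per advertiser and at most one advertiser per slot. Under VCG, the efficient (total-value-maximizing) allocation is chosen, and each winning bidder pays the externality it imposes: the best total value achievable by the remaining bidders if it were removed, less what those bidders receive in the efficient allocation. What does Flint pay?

Efficient allocation: Flint→Slot 4 ($150), Granite→Slot 6 ($107), Harbor→Slot 3 ($128), Talus→Slot 1 ($123); total welfare W = $508.
Flint receives Slot 4 at value $150, so the others get W − 150 = $358.
Without Flint: best allocation of the remaining 3 bidders over all 4 slots is Granite→Slot 4 ($129), Harbor→Slot 3 ($128), Talus→Slot 1 ($123), total $380.
VCG payment = (others' best without Flint) − (others' welfare with Flint) = 380 − 358 = $22.

Flint pays $22.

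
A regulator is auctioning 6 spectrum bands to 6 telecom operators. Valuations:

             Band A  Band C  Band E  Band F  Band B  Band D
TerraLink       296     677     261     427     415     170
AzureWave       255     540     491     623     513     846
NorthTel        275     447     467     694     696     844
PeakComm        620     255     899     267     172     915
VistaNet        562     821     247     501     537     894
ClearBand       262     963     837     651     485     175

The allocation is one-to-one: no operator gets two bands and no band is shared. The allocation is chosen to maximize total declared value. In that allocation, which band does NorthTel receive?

Optimal: TerraLink→Band F ($427M), AzureWave→Band D ($846M), NorthTel→Band B ($696M), PeakComm→Band E ($899M), VistaNet→Band A ($562M), ClearBand→Band C ($963M) — total 427+846+696+899+562+963 = $4393M.
Max-entry greedy (repeatedly take the single best remaining cell) gives $4020M, worse by 373.
NorthTel's own top band is Band D ($844M), but forcing NorthTel→Band D and reassigning the rest optimally gives only $4306M — worse by 87.

NorthTel receives Band B.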